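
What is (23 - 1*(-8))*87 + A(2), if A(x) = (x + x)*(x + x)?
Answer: 2713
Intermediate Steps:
A(x) = 4*x² (A(x) = (2*x)*(2*x) = 4*x²)
(23 - 1*(-8))*87 + A(2) = (23 - 1*(-8))*87 + 4*2² = (23 + 8)*87 + 4*4 = 31*87 + 16 = 2697 + 16 = 2713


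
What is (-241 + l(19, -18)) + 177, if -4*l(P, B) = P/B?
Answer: -4589/72 ≈ -63.736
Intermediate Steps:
l(P, B) = -P/(4*B)
(-241 + l(19, -18)) + 177 = (-241 - ¼*19/(-18)) + 177 = (-241 - ¼*19*(-1/18)) + 177 = (-241 + 19/72) + 177 = -17333/72 + 177 = -4589/72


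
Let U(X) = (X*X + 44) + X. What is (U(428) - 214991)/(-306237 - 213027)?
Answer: 10445/173088 ≈ 0.060345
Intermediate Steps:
U(X) = 44 + X + X**2 (U(X) = (X**2 + 44) + X = (44 + X**2) + X = 44 + X + X**2)
(U(428) - 214991)/(-306237 - 213027) = ((44 + 428 + 428**2) - 214991)/(-306237 - 213027) = ((44 + 428 + 183184) - 214991)/(-519264) = (183656 - 214991)*(-1/519264) = -31335*(-1/519264) = 10445/173088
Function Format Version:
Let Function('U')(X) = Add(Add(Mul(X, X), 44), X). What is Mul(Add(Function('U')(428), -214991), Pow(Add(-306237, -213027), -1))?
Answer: Rational(10445, 173088) ≈ 0.060345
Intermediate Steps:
Function('U')(X) = Add(44, X, Pow(X, 2)) (Function('U')(X) = Add(Add(Pow(X, 2), 44), X) = Add(Add(44, Pow(X, 2)), X) = Add(44, X, Pow(X, 2)))
Mul(Add(Function('U')(428), -214991), Pow(Add(-306237, -213027), -1)) = Mul(Add(Add(44, 428, Pow(428, 2)), -214991), Pow(Add(-306237, -213027), -1)) = Mul(Add(Add(44, 428, 183184), -214991), Pow(-519264, -1)) = Mul(Add(183656, -214991), Rational(-1, 519264)) = Mul(-31335, Rational(-1, 519264)) = Rational(10445, 173088)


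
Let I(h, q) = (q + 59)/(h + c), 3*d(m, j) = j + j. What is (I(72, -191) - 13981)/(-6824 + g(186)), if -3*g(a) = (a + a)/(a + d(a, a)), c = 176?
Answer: 394025/192324 ≈ 2.0488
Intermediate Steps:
d(m, j) = 2*j/3 (d(m, j) = (j + j)/3 = (2*j)/3 = 2*j/3)
g(a) = -⅖ (g(a) = -(a + a)/(3*(a + 2*a/3)) = -2*a/(3*(5*a/3)) = -2*a*3/(5*a)/3 = -⅓*6/5 = -⅖)
I(h, q) = (59 + q)/(176 + h) (I(h, q) = (q + 59)/(h + 176) = (59 + q)/(176 + h))
(I(72, -191) - 13981)/(-6824 + g(186)) = ((59 - 191)/(176 + 72) - 13981)/(-6824 - ⅖) = (-132/248 - 13981)/(-34122/5) = ((1/248)*(-132) - 13981)*(-5/34122) = (-33/62 - 13981)*(-5/34122) = -866855/62*(-5/34122) = 394025/192324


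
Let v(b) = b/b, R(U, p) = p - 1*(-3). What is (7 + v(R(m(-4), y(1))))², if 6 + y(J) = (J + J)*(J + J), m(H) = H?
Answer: 64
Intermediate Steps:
y(J) = -6 + 4*J² (y(J) = -6 + (J + J)*(J + J) = -6 + (2*J)*(2*J) = -6 + 4*J²)
R(U, p) = 3 + p (R(U, p) = p + 3 = 3 + p)
v(b) = 1
(7 + v(R(m(-4), y(1))))² = (7 + 1)² = 8² = 64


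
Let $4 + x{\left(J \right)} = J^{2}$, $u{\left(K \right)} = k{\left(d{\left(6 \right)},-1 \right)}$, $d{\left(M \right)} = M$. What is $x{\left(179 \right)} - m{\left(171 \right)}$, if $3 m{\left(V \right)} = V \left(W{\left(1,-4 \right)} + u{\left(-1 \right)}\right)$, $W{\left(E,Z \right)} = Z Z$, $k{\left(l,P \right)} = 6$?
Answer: $30783$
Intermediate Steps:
$u{\left(K \right)} = 6$
$W{\left(E,Z \right)} = Z^{2}$
$x{\left(J \right)} = -4 + J^{2}$
$m{\left(V \right)} = \frac{22 V}{3}$ ($m{\left(V \right)} = \frac{V \left(\left(-4\right)^{2} + 6\right)}{3} = \frac{V \left(16 + 6\right)}{3} = \frac{V 22}{3} = \frac{22 V}{3}$)
$x{\left(179 \right)} - m{\left(171 \right)} = \left(-4 + 179^{2}\right) - \frac{22}{3} \cdot 171 = \left(-4 + 32041\right) - 1254 = 32037 - 1254 = 30783$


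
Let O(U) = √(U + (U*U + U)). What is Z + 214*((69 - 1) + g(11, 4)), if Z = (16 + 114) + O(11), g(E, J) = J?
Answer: 15538 + √143 ≈ 15550.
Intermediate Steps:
O(U) = √(U² + 2*U) (O(U) = √(U + (U² + U)) = √(U + (U + U²)) = √(U² + 2*U))
Z = 130 + √143 (Z = (16 + 114) + √(11*(2 + 11)) = 130 + √(11*13) = 130 + √143 ≈ 141.96)
Z + 214*((69 - 1) + g(11, 4)) = (130 + √143) + 214*((69 - 1) + 4) = (130 + √143) + 214*(68 + 4) = (130 + √143) + 214*72 = (130 + √143) + 15408 = 15538 + √143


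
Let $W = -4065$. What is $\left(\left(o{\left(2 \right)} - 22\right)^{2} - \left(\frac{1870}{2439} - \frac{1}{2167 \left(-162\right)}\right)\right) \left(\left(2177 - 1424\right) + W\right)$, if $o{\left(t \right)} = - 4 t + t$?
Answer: $- \frac{13710464783960}{5285313} \approx -2.5941 \cdot 10^{6}$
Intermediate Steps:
$o{\left(t \right)} = - 3 t$
$\left(\left(o{\left(2 \right)} - 22\right)^{2} - \left(\frac{1870}{2439} - \frac{1}{2167 \left(-162\right)}\right)\right) \left(\left(2177 - 1424\right) + W\right) = \left(\left(\left(-3\right) 2 - 22\right)^{2} - \left(\frac{1870}{2439} - \frac{1}{2167 \left(-162\right)}\right)\right) \left(\left(2177 - 1424\right) - 4065\right) = \left(\left(-6 - 22\right)^{2} + \left(\frac{1}{2167} \left(- \frac{1}{162}\right) - \frac{1870}{2439}\right)\right) \left(\left(2177 - 1424\right) - 4065\right) = \left(\left(-28\right)^{2} - \frac{72941491}{95135634}\right) \left(753 - 4065\right) = \left(784 - \frac{72941491}{95135634}\right) \left(-3312\right) = \frac{74513395565}{95135634} \left(-3312\right) = - \frac{13710464783960}{5285313}$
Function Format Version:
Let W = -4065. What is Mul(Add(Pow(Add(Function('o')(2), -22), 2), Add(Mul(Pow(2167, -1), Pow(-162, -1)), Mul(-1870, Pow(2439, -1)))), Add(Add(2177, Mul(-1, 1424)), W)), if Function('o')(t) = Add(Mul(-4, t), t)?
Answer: Rational(-13710464783960, 5285313) ≈ -2.5941e+6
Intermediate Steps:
Function('o')(t) = Mul(-3, t)
Mul(Add(Pow(Add(Function('o')(2), -22), 2), Add(Mul(Pow(2167, -1), Pow(-162, -1)), Mul(-1870, Pow(2439, -1)))), Add(Add(2177, Mul(-1, 1424)), W)) = Mul(Add(Pow(Add(Mul(-3, 2), -22), 2), Add(Mul(Pow(2167, -1), Pow(-162, -1)), Mul(-1870, Pow(2439, -1)))), Add(Add(2177, Mul(-1, 1424)), -4065)) = Mul(Add(Pow(Add(-6, -22), 2), Add(Mul(Rational(1, 2167), Rational(-1, 162)), Mul(-1870, Rational(1, 2439)))), Add(Add(2177, -1424), -4065)) = Mul(Add(Pow(-28, 2), Add(Rational(-1, 351054), Rational(-1870, 2439))), Add(753, -4065)) = Mul(Add(784, Rational(-72941491, 95135634)), -3312) = Mul(Rational(74513395565, 95135634), -3312) = Rational(-13710464783960, 5285313)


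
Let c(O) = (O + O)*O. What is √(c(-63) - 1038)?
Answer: 10*√69 ≈ 83.066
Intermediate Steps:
c(O) = 2*O² (c(O) = (2*O)*O = 2*O²)
√(c(-63) - 1038) = √(2*(-63)² - 1038) = √(2*3969 - 1038) = √(7938 - 1038) = √6900 = 10*√69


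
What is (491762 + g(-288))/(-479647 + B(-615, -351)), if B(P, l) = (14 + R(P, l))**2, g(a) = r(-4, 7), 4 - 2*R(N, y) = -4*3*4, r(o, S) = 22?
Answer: -163928/159349 ≈ -1.0287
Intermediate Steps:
R(N, y) = 26 (R(N, y) = 2 - (-4*3)*4/2 = 2 - (-6)*4 = 2 - 1/2*(-48) = 2 + 24 = 26)
g(a) = 22
B(P, l) = 1600 (B(P, l) = (14 + 26)**2 = 40**2 = 1600)
(491762 + g(-288))/(-479647 + B(-615, -351)) = (491762 + 22)/(-479647 + 1600) = 491784/(-478047) = 491784*(-1/478047) = -163928/159349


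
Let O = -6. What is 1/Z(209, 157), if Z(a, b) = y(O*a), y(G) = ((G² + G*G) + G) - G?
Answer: 1/3145032 ≈ 3.1796e-7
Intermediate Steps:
y(G) = 2*G² (y(G) = ((G² + G²) + G) - G = (2*G² + G) - G = (G + 2*G²) - G = 2*G²)
Z(a, b) = 72*a² (Z(a, b) = 2*(-6*a)² = 2*(36*a²) = 72*a²)
1/Z(209, 157) = 1/(72*209²) = 1/(72*43681) = 1/3145032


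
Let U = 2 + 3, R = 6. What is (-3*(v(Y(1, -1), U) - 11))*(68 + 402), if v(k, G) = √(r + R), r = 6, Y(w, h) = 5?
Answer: 15510 - 2820*√3 ≈ 10626.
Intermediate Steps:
U = 5
v(k, G) = 2*√3 (v(k, G) = √(6 + 6) = √12 = 2*√3)
(-3*(v(Y(1, -1), U) - 11))*(68 + 402) = (-3*(2*√3 - 11))*(68 + 402) = -3*(-11 + 2*√3)*470 = (33 - 6*√3)*470 = 15510 - 2820*√3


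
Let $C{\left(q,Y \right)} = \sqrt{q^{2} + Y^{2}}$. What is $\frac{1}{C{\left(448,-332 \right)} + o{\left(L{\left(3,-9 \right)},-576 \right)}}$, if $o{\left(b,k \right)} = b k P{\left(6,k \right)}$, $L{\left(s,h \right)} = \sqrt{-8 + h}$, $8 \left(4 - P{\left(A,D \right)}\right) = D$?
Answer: $\frac{1}{4 \left(\sqrt{19433} - 10944 i \sqrt{17}\right)} \approx 1.7116 \cdot 10^{-8} + 5.5403 \cdot 10^{-6} i$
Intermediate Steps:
$P{\left(A,D \right)} = 4 - \frac{D}{8}$
$C{\left(q,Y \right)} = \sqrt{Y^{2} + q^{2}}$
$o{\left(b,k \right)} = b k \left(4 - \frac{k}{8}\right)$
$\frac{1}{C{\left(448,-332 \right)} + o{\left(L{\left(3,-9 \right)},-576 \right)}} = \frac{1}{\sqrt{\left(-332\right)^{2} + 448^{2}} + \frac{1}{8} \sqrt{-8 - 9} \left(-576\right) \left(32 - -576\right)} = \frac{1}{\sqrt{110224 + 200704} + \frac{1}{8} \sqrt{-17} \left(-576\right) \left(32 + 576\right)} = \frac{1}{\sqrt{310928} + \frac{1}{8} i \sqrt{17} \left(-576\right) 608} = \frac{1}{4 \sqrt{19433} - 43776 i \sqrt{17}}$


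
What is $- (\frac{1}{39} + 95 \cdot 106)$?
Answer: $- \frac{392731}{39} \approx -10070.0$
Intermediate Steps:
$- (\frac{1}{39} + 95 \cdot 106) = - (\frac{1}{39} + 10070) = \left(-1\right) \frac{392731}{39} = - \frac{392731}{39}$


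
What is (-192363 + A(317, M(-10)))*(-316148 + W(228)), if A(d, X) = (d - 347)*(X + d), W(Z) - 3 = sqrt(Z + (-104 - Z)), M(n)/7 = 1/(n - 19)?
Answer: 1850746657515/29 - 11708214*I*sqrt(26)/29 ≈ 6.3819e+10 - 2.0586e+6*I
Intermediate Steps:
M(n) = 7/(-19 + n) (M(n) = 7/(n - 19) = 7/(-19 + n))
W(Z) = 3 + 2*I*sqrt(26) (W(Z) = 3 + sqrt(Z + (-104 - Z)) = 3 + sqrt(-104) = 3 + 2*I*sqrt(26))
A(d, X) = (-347 + d)*(X + d)
(-192363 + A(317, M(-10)))*(-316148 + W(228)) = (-192363 + (317**2 - 2429/(-19 - 10) - 347*317 + (7/(-19 - 10))*317))*(-316148 + (3 + 2*I*sqrt(26))) = (-192363 + (100489 - 2429/(-29) - 109999 + (7/(-29))*317))*(-316145 + 2*I*sqrt(26)) = (-192363 + (100489 - 2429*(-1)/29 - 109999 + (7*(-1/29))*317))*(-316145 + 2*I*sqrt(26)) = (-192363 + (100489 - 347*(-7/29) - 109999 - 7/29*317))*(-316145 + 2*I*sqrt(26)) = (-192363 + (100489 + 2429/29 - 109999 - 2219/29))*(-316145 + 2*I*sqrt(26)) = (-192363 - 275580/29)*(-316145 + 2*I*sqrt(26)) = -5854107*(-316145 + 2*I*sqrt(26))/29 = 1850746657515/29 - 11708214*I*sqrt(26)/29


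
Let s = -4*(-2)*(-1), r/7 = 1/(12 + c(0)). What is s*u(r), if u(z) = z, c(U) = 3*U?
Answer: -14/3 ≈ -4.6667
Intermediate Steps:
r = 7/12 (r = 7/(12 + 3*0) = 7/(12 + 0) = 7/12 ≈ 0.58333)
s = -8 (s = 8*(-1) = -8)
s*u(r) = -8*7/12 = -14/3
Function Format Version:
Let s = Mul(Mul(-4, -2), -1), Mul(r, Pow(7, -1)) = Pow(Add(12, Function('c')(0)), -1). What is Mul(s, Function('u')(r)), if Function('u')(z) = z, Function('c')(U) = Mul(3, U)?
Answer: Rational(-14, 3) ≈ -4.6667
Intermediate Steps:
r = Rational(7, 12) (r = Mul(7, Pow(Add(12, Mul(3, 0)), -1)) = Mul(7, Pow(Add(12, 0), -1)) = Mul(7, Pow(12, -1)) = Mul(7, Rational(1, 12)) = Rational(7, 12) ≈ 0.58333)
s = -8 (s = Mul(8, -1) = -8)
Mul(s, Function('u')(r)) = Mul(-8, Rational(7, 12)) = Rational(-14, 3)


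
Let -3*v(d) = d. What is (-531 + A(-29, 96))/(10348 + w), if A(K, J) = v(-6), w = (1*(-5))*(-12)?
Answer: -529/10408 ≈ -0.050826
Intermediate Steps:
v(d) = -d/3
w = 60 (w = -5*(-12) = 60)
A(K, J) = 2 (A(K, J) = -⅓*(-6) = 2)
(-531 + A(-29, 96))/(10348 + w) = (-531 + 2)/(10348 + 60) = -529/10408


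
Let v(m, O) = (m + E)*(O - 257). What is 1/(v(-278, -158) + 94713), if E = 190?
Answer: 1/131233 ≈ 7.6200e-6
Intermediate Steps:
v(m, O) = (-257 + O)*(190 + m) (v(m, O) = (m + 190)*(O - 257) = (190 + m)*(-257 + O) = (-257 + O)*(190 + m))
1/(v(-278, -158) + 94713) = 1/((-48830 - 257*(-278) + 190*(-158) - 158*(-278)) + 94713) = 1/((-48830 + 71446 - 30020 + 43924) + 94713) = 1/(36520 + 94713) = 1/131233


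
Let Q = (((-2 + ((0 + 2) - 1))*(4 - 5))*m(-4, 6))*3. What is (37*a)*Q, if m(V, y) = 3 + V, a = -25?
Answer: 2775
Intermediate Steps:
Q = -3 (Q = (((-2 + ((0 + 2) - 1))*(4 - 5))*(3 - 4))*3 = (((-2 + (2 - 1))*(-1))*(-1))*3 = (((-2 + 1)*(-1))*(-1))*3 = (-1*(-1)*(-1))*3 = (1*(-1))*3 = -1*3 = -3)
(37*a)*Q = (37*(-25))*(-3) = -925*(-3) = 2775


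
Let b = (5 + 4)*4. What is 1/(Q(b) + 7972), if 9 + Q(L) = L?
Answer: 1/7999 ≈ 0.00012502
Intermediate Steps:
b = 36 (b = 9*4 = 36)
Q(L) = -9 + L
1/(Q(b) + 7972) = 1/((-9 + 36) + 7972) = 1/(27 + 7972) = 1/7999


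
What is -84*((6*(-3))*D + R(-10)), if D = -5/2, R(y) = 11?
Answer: -4704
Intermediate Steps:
D = -5/2 (D = -5*½ = -5/2 ≈ -2.5000)
-84*((6*(-3))*D + R(-10)) = -84*((6*(-3))*(-5/2) + 11) = -84*(-18*(-5/2) + 11) = -84*(45 + 11) = -84*56 = -4704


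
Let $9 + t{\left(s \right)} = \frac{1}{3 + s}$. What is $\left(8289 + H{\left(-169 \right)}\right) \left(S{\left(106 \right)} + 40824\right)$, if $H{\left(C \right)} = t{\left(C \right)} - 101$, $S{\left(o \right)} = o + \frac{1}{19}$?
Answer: $\frac{1055854026423}{3154} \approx 3.3477 \cdot 10^{8}$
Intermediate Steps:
$S{\left(o \right)} = \frac{1}{19} + o$ ($S{\left(o \right)} = o + \frac{1}{19} = \frac{1}{19} + o$)
$t{\left(s \right)} = -9 + \frac{1}{3 + s}$
$H{\left(C \right)} = -101 + \frac{-26 - 9 C}{3 + C}$ ($H{\left(C \right)} = \frac{-26 - 9 C}{3 + C} - 101 = -101 + \frac{-26 - 9 C}{3 + C}$)
$\left(8289 + H{\left(-169 \right)}\right) \left(S{\left(106 \right)} + 40824\right) = \left(8289 + \frac{-329 - -18590}{3 - 169}\right) \left(\left(\frac{1}{19} + 106\right) + 40824\right) = \left(8289 + \frac{-329 + 18590}{-166}\right) \left(\frac{2015}{19} + 40824\right) = \left(8289 - \frac{18261}{166}\right) \frac{777671}{19} = \frac{1357713}{166} \cdot \frac{777671}{19} = \frac{1055854026423}{3154}$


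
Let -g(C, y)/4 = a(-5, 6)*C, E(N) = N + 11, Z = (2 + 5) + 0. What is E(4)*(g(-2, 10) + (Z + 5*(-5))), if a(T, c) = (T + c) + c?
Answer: 570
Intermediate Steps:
Z = 7 (Z = 7 + 0 = 7)
a(T, c) = T + 2*c
E(N) = 11 + N
g(C, y) = -28*C (g(C, y) = -4*(-5 + 2*6)*C = -4*(-5 + 12)*C = -28*C)
E(4)*(g(-2, 10) + (Z + 5*(-5))) = (11 + 4)*(-28*(-2) + (7 + 5*(-5))) = 15*(56 + (7 - 25)) = 15*(56 - 18) = 15*38 = 570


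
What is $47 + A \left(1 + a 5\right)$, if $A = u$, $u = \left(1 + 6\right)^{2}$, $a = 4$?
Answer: $1076$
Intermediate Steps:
$u = 49$ ($u = 7^{2} = 49$)
$A = 49$
$47 + A \left(1 + a 5\right) = 47 + 49 \left(1 + 4 \cdot 5\right) = 47 + 49 \left(1 + 20\right) = 47 + 49 \cdot 21 = 47 + 1029 = 1076$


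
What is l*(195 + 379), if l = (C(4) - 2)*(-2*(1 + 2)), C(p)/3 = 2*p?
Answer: -75768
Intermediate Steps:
C(p) = 6*p (C(p) = 3*(2*p) = 6*p)
l = -132 (l = (6*4 - 2)*(-2*(1 + 2)) = (24 - 2)*(-2*3) = 22*(-6) = -132)
l*(195 + 379) = -132*(195 + 379) = -132*574 = -75768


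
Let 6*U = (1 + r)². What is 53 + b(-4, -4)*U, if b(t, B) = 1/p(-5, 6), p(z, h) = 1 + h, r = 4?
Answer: 2251/42 ≈ 53.595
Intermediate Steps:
U = 25/6 (U = (1 + 4)²/6 = (⅙)*5² = (⅙)*25 = 25/6 ≈ 4.1667)
b(t, B) = ⅐ (b(t, B) = 1/(1 + 6) = 1/7 = ⅐)
53 + b(-4, -4)*U = 53 + (⅐)*(25/6) = 53 + 25/42 = 2251/42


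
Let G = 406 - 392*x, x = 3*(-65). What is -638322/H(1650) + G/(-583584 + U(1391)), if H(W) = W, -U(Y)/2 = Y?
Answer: -257863026/666325 ≈ -386.99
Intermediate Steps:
U(Y) = -2*Y
x = -195
G = 76846 (G = 406 - 392*(-195) = 406 + 76440 = 76846)
-638322/H(1650) + G/(-583584 + U(1391)) = -638322/1650 + 76846/(-583584 - 2*1391) = -638322*1/1650 + 76846/(-583584 - 2782) = -106387/275 + 76846/(-586366) = -106387/275 + 76846*(-1/586366) = -106387/275 - 3493/26653 = -257863026/666325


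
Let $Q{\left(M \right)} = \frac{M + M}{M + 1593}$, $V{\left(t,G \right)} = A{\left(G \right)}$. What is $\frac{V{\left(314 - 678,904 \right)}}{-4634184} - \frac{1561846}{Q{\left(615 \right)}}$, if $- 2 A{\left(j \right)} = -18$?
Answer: $- \frac{887846827223399}{316669240} \approx -2.8037 \cdot 10^{6}$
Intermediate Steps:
$A{\left(j \right)} = 9$ ($A{\left(j \right)} = \left(- \frac{1}{2}\right) \left(-18\right) = 9$)
$V{\left(t,G \right)} = 9$
$Q{\left(M \right)} = \frac{2 M}{1593 + M}$
$\frac{V{\left(314 - 678,904 \right)}}{-4634184} - \frac{1561846}{Q{\left(615 \right)}} = \frac{9}{-4634184} - \frac{1561846}{2 \cdot 615 \frac{1}{1593 + 615}} = 9 \left(- \frac{1}{4634184}\right) - \frac{1561846}{2 \cdot 615 \cdot \frac{1}{2208}} = - \frac{3}{1544728} - \frac{1561846}{2 \cdot 615 \cdot \frac{1}{2208}} = - \frac{3}{1544728} - \frac{1561846}{\frac{205}{368}} = - \frac{3}{1544728} - \frac{574759328}{205} = - \frac{887846827223399}{316669240}$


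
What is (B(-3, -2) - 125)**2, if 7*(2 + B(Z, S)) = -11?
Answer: 810000/49 ≈ 16531.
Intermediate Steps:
B(Z, S) = -25/7 (B(Z, S) = -2 + (1/7)*(-11) = -2 - 11/7 = -25/7)
(B(-3, -2) - 125)**2 = (-25/7 - 125)**2 = (-900/7)**2 = 810000/49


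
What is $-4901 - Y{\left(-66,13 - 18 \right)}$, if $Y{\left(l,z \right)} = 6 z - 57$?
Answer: $-4814$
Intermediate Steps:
$Y{\left(l,z \right)} = -57 + 6 z$
$-4901 - Y{\left(-66,13 - 18 \right)} = -4901 - \left(-57 + 6 \left(13 - 18\right)\right) = -4901 - \left(-57 + 6 \left(-5\right)\right) = -4901 - \left(-57 - 30\right) = -4901 - -87 = -4901 + 87 = -4814$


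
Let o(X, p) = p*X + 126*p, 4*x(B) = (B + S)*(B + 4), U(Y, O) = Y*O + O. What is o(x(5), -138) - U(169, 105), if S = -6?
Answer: -69855/2 ≈ -34928.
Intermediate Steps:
U(Y, O) = O + O*Y (U(Y, O) = O*Y + O = O + O*Y)
x(B) = (-6 + B)*(4 + B)/4 (x(B) = ((B - 6)*(B + 4))/4 = ((-6 + B)*(4 + B))/4 = (-6 + B)*(4 + B)/4)
o(X, p) = 126*p + X*p (o(X, p) = X*p + 126*p = 126*p + X*p)
o(x(5), -138) - U(169, 105) = -138*(126 + (-6 - ½*5 + (¼)*5²)) - 105*(1 + 169) = -138*(126 + (-6 - 5/2 + (¼)*25)) - 105*170 = -138*(126 + (-6 - 5/2 + 25/4)) - 1*17850 = -138*(126 - 9/4) - 17850 = -138*495/4 - 17850 = -34155/2 - 17850 = -69855/2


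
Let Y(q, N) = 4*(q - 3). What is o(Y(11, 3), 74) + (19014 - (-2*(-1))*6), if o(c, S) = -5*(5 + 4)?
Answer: 18957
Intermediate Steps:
Y(q, N) = -12 + 4*q (Y(q, N) = 4*(-3 + q) = -12 + 4*q)
o(c, S) = -45 (o(c, S) = -5*9 = -45)
o(Y(11, 3), 74) + (19014 - (-2*(-1))*6) = -45 + (19014 - (-2*(-1))*6) = -45 + (19014 - 2*6) = -45 + (19014 - 1*12) = -45 + (19014 - 12) = -45 + 19002 = 18957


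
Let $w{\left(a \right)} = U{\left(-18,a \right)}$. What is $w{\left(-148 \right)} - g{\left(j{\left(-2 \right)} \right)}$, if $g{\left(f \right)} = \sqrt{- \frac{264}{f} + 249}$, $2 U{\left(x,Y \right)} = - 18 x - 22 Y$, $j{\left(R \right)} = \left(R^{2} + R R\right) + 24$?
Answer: $1790 - \frac{3 \sqrt{107}}{2} \approx 1774.5$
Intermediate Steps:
$j{\left(R \right)} = 24 + 2 R^{2}$ ($j{\left(R \right)} = \left(R^{2} + R^{2}\right) + 24 = 2 R^{2} + 24 = 24 + 2 R^{2}$)
$U{\left(x,Y \right)} = - 11 Y - 9 x$ ($U{\left(x,Y \right)} = \frac{- 18 x - 22 Y}{2} = \frac{- 22 Y - 18 x}{2} = - 11 Y - 9 x$)
$g{\left(f \right)} = \sqrt{249 - \frac{264}{f}}$
$w{\left(a \right)} = 162 - 11 a$ ($w{\left(a \right)} = - 11 a - -162 = - 11 a + 162 = 162 - 11 a$)
$w{\left(-148 \right)} - g{\left(j{\left(-2 \right)} \right)} = \left(162 - -1628\right) - \sqrt{249 - \frac{264}{24 + 2 \left(-2\right)^{2}}} = \left(162 + 1628\right) - \sqrt{249 - \frac{264}{24 + 2 \cdot 4}} = 1790 - \sqrt{249 - \frac{264}{24 + 8}} = 1790 - \sqrt{249 - \frac{264}{32}} = 1790 - \sqrt{249 - \frac{33}{4}} = 1790 - \sqrt{\frac{963}{4}} = 1790 - \frac{3 \sqrt{107}}{2}$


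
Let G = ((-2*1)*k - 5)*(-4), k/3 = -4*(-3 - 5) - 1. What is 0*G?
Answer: 0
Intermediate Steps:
k = 93 (k = 3*(-4*(-3 - 5) - 1) = 3*(-4*(-8) - 1) = 3*(32 - 1) = 3*31 = 93)
G = 764 (G = (-2*1*93 - 5)*(-4) = (-2*93 - 5)*(-4) = (-186 - 5)*(-4) = -191*(-4) = 764)
0*G = 0*764 = 0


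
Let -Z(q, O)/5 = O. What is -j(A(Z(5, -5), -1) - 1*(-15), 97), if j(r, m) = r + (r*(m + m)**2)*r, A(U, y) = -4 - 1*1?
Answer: -3763610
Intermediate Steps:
Z(q, O) = -5*O
A(U, y) = -5 (A(U, y) = -4 - 1 = -5)
j(r, m) = r + 4*m**2*r**2 (j(r, m) = r + (r*(2*m)**2)*r = r + (r*(4*m**2))*r = r + (4*r*m**2)*r = r + 4*m**2*r**2)
-j(A(Z(5, -5), -1) - 1*(-15), 97) = -(-5 - 1*(-15))*(1 + 4*(-5 - 1*(-15))*97**2) = -(-5 + 15)*(1 + 4*(-5 + 15)*9409) = -10*(1 + 4*10*9409) = -10*(1 + 376360) = -10*376361 = -1*3763610 = -3763610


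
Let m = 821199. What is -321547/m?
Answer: -321547/821199 ≈ -0.39156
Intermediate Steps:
-321547/m = -321547/821199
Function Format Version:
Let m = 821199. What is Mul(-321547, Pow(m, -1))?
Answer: Rational(-321547, 821199) ≈ -0.39156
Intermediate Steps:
Mul(-321547, Pow(m, -1)) = Mul(-321547, Pow(821199, -1)) = Mul(-321547, Rational(1, 821199)) = Rational(-321547, 821199)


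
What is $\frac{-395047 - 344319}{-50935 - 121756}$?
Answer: $\frac{38914}{9089} \approx 4.2814$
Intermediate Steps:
$\frac{-395047 - 344319}{-50935 - 121756} = - \frac{739366}{-172691} = \left(-739366\right) \left(- \frac{1}{172691}\right) = \frac{38914}{9089}$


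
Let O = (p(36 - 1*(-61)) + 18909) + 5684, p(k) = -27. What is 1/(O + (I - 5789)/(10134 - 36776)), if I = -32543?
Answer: 1903/46751836 ≈ 4.0704e-5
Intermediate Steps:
O = 24566 (O = (-27 + 18909) + 5684 = 18882 + 5684 = 24566)
1/(O + (I - 5789)/(10134 - 36776)) = 1/(24566 + (-32543 - 5789)/(10134 - 36776)) = 1/(24566 - 38332/(-26642)) = 1/(24566 - 38332*(-1/26642)) = 1/(24566 + 2738/1903) = 1/(46751836/1903) = 1903/46751836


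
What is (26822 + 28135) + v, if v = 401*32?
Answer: 67789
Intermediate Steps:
v = 12832
(26822 + 28135) + v = (26822 + 28135) + 12832 = 54957 + 12832 = 67789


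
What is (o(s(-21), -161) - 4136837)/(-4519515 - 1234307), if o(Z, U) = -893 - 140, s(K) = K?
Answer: 2068935/2876911 ≈ 0.71915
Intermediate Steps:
o(Z, U) = -1033
(o(s(-21), -161) - 4136837)/(-4519515 - 1234307) = (-1033 - 4136837)/(-4519515 - 1234307) = -4137870/(-5753822) = -4137870*(-1/5753822) = 2068935/2876911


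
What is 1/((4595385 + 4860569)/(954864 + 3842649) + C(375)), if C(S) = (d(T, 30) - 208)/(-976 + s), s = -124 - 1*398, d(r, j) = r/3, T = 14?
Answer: 513333891/1081465243 ≈ 0.47467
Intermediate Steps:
d(r, j) = r/3 (d(r, j) = r*(⅓) = r/3)
s = -522 (s = -124 - 398 = -522)
C(S) = 305/2247 (C(S) = ((⅓)*14 - 208)/(-976 - 522) = (14/3 - 208)/(-1498) = -610/3*(-1/1498) = 305/2247)
1/((4595385 + 4860569)/(954864 + 3842649) + C(375)) = 1/((4595385 + 4860569)/(954864 + 3842649) + 305/2247) = 1/(9455954/4797513 + 305/2247) = 1/(1081465243/513333891) = 513333891/1081465243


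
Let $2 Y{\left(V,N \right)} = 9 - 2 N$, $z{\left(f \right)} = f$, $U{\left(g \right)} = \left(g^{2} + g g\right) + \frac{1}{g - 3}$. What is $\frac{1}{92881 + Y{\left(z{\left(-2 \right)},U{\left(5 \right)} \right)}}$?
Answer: $\frac{1}{92835} \approx 1.0772 \cdot 10^{-5}$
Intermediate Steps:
$U{\left(g \right)} = \frac{1}{-3 + g} + 2 g^{2}$ ($U{\left(g \right)} = \left(g^{2} + g^{2}\right) + \frac{1}{-3 + g} = 2 g^{2} + \frac{1}{-3 + g} = \frac{1}{-3 + g} + 2 g^{2}$)
$Y{\left(V,N \right)} = \frac{9}{2} - N$ ($Y{\left(V,N \right)} = \frac{9 - 2 N}{2} = \frac{9}{2} - N$)
$\frac{1}{92881 + Y{\left(z{\left(-2 \right)},U{\left(5 \right)} \right)}} = \frac{1}{92881 + \left(\frac{9}{2} - \frac{1 - 6 \cdot 5^{2} + 2 \cdot 5^{3}}{-3 + 5}\right)} = \frac{1}{92881 + \left(\frac{9}{2} - \frac{1 - 150 + 2 \cdot 125}{2}\right)} = \frac{1}{92881 + \left(\frac{9}{2} - \frac{1 - 150 + 250}{2}\right)} = \frac{1}{92881 + \left(\frac{9}{2} - \frac{1}{2} \cdot 101\right)} = \frac{1}{92881 + \left(\frac{9}{2} - \frac{101}{2}\right)} = \frac{1}{92881 - 46} = \frac{1}{92835}$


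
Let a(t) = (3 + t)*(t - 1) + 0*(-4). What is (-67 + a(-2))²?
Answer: 4900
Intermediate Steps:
a(t) = (-1 + t)*(3 + t) (a(t) = (3 + t)*(-1 + t) + 0 = (-1 + t)*(3 + t) + 0 = (-1 + t)*(3 + t))
(-67 + a(-2))² = (-67 + (-3 + (-2)² + 2*(-2)))² = (-67 + (-3 + 4 - 4))² = (-67 - 3)² = (-70)² = 4900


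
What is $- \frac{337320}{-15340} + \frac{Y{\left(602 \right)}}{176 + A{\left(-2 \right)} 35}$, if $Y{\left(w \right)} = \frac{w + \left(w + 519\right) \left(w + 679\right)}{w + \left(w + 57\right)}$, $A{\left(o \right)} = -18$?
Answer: $\frac{657985331}{33777146} \approx 19.48$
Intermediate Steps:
$Y{\left(w \right)} = \frac{w + \left(519 + w\right) \left(679 + w\right)}{57 + 2 w}$ ($Y{\left(w \right)} = \frac{w + \left(519 + w\right) \left(679 + w\right)}{w + \left(57 + w\right)} = \frac{w + \left(519 + w\right) \left(679 + w\right)}{57 + 2 w}$)
$- \frac{337320}{-15340} + \frac{Y{\left(602 \right)}}{176 + A{\left(-2 \right)} 35} = - \frac{337320}{-15340} + \frac{\frac{1}{57 + 2 \cdot 602} \left(352401 + 602^{2} + 1199 \cdot 602\right)}{176 - 630} = \left(-337320\right) \left(- \frac{1}{15340}\right) + \frac{\frac{1}{57 + 1204} \left(352401 + 362404 + 721798\right)}{176 - 630} = \frac{16866}{767} + \frac{\frac{1}{1261} \cdot 1436603}{-454} = \frac{16866}{767} + \frac{1}{1261} \cdot 1436603 \left(- \frac{1}{454}\right) = \frac{16866}{767} + \frac{1436603}{1261} \left(- \frac{1}{454}\right) = \frac{16866}{767} - \frac{1436603}{572494} = \frac{657985331}{33777146}$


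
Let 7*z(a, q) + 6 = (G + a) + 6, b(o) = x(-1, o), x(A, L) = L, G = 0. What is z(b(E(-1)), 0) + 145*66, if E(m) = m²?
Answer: 66991/7 ≈ 9570.1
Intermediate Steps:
b(o) = o
z(a, q) = a/7 (z(a, q) = -6/7 + ((0 + a) + 6)/7 = -6/7 + (a + 6)/7 = -6/7 + (6 + a)/7 = -6/7 + (6/7 + a/7) = a/7)
z(b(E(-1)), 0) + 145*66 = (⅐)*(-1)² + 145*66 = (⅐)*1 + 9570 = ⅐ + 9570 = 66991/7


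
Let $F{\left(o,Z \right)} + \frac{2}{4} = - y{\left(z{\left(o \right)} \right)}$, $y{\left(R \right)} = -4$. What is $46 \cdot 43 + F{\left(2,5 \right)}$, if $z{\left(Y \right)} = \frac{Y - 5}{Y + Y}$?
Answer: $\frac{3963}{2} \approx 1981.5$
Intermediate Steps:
$z{\left(Y \right)} = \frac{-5 + Y}{2 Y}$
$F{\left(o,Z \right)} = \frac{7}{2}$ ($F{\left(o,Z \right)} = - \frac{1}{2} - -4 = - \frac{1}{2} + 4 = \frac{7}{2}$)
$46 \cdot 43 + F{\left(2,5 \right)} = 46 \cdot 43 + \frac{7}{2} = 1978 + \frac{7}{2} = \frac{3963}{2}$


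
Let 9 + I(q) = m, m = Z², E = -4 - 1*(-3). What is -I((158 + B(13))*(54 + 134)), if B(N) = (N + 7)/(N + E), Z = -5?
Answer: -16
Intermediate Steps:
E = -1 (E = -4 + 3 = -1)
B(N) = (7 + N)/(-1 + N) (B(N) = (N + 7)/(N - 1) = (7 + N)/(-1 + N))
m = 25 (m = (-5)² = 25)
I(q) = 16 (I(q) = -9 + 25 = 16)
-I((158 + B(13))*(54 + 134)) = -1*16 = -16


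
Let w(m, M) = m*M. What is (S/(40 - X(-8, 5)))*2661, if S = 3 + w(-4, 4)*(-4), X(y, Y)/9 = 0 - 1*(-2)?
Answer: 178287/22 ≈ 8104.0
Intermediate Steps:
X(y, Y) = 18 (X(y, Y) = 9*(0 - 1*(-2)) = 9*(0 + 2) = 9*2 = 18)
w(m, M) = M*m
S = 67 (S = 3 + (4*(-4))*(-4) = 3 - 16*(-4) = 3 + 64 = 67)
(S/(40 - X(-8, 5)))*2661 = (67/(40 - 1*18))*2661 = (67/(40 - 18))*2661 = (67/22)*2661 = 178287/22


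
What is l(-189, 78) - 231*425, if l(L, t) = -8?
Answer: -98183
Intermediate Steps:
l(-189, 78) - 231*425 = -8 - 231*425 = -8 - 98175 = -98183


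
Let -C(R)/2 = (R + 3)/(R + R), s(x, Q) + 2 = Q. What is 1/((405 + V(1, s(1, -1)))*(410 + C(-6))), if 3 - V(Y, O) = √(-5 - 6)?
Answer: 272/45447675 + 2*I*√11/136343025 ≈ 5.9849e-6 + 4.8651e-8*I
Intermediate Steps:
s(x, Q) = -2 + Q
C(R) = -(3 + R)/R (C(R) = -2*(R + 3)/(R + R) = -2*(3 + R)/(2*R) = -2*(3 + R)*1/(2*R) = -(3 + R)/R)
V(Y, O) = 3 - I*√11 (V(Y, O) = 3 - √(-5 - 6) = 3 - √(-11) = 3 - I*√11)
1/((405 + V(1, s(1, -1)))*(410 + C(-6))) = 1/((405 + (3 - I*√11))*(410 + (-3 - 1*(-6))/(-6))) = 1/((408 - I*√11)*(410 - (-3 + 6)/6)) = 1/((408 - I*√11)*(410 - ⅙*3)) = 1/((408 - I*√11)*(410 - ½)) = 1/((408 - I*√11)*(819/2)) = 1/(167076 - 819*I*√11/2)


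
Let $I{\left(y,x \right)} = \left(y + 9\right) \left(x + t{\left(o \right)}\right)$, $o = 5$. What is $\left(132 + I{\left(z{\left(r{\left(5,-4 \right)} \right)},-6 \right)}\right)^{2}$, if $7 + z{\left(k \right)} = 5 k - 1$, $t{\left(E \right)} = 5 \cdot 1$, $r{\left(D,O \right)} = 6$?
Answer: $10201$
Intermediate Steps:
$t{\left(E \right)} = 5$
$z{\left(k \right)} = -8 + 5 k$ ($z{\left(k \right)} = -7 + \left(5 k - 1\right) = -7 + \left(-1 + 5 k\right) = -8 + 5 k$)
$I{\left(y,x \right)} = \left(5 + x\right) \left(9 + y\right)$ ($I{\left(y,x \right)} = \left(y + 9\right) \left(x + 5\right) = \left(9 + y\right) \left(5 + x\right) = \left(5 + x\right) \left(9 + y\right)$)
$\left(132 + I{\left(z{\left(r{\left(5,-4 \right)} \right)},-6 \right)}\right)^{2} = \left(132 + \left(45 + 5 \left(-8 + 5 \cdot 6\right) + 9 \left(-6\right) - 6 \left(-8 + 5 \cdot 6\right)\right)\right)^{2} = \left(132 + \left(45 + 5 \left(-8 + 30\right) - 54 - 6 \left(-8 + 30\right)\right)\right)^{2} = \left(132 + \left(45 + 5 \cdot 22 - 54 - 132\right)\right)^{2} = \left(132 + \left(45 + 110 - 54 - 132\right)\right)^{2} = \left(132 - 31\right)^{2} = 101^{2} = 10201$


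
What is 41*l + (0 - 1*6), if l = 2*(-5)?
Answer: -416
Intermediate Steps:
l = -10
41*l + (0 - 1*6) = 41*(-10) + (0 - 1*6) = -410 + (0 - 6) = -410 - 6 = -416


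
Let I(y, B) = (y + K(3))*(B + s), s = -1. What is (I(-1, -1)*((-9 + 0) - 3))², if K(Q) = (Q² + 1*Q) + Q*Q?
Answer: 230400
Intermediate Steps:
K(Q) = Q + 2*Q² (K(Q) = (Q² + Q) + Q² = (Q + Q²) + Q² = Q + 2*Q²)
I(y, B) = (-1 + B)*(21 + y) (I(y, B) = (y + 3*(1 + 2*3))*(B - 1) = (y + 3*(1 + 6))*(-1 + B) = (y + 3*7)*(-1 + B) = (y + 21)*(-1 + B) = (21 + y)*(-1 + B) = (-1 + B)*(21 + y))
(I(-1, -1)*((-9 + 0) - 3))² = ((-21 - 1*(-1) + 21*(-1) - 1*(-1))*((-9 + 0) - 3))² = ((-21 + 1 - 21 + 1)*(-9 - 3))² = (-40*(-12))² = 480² = 230400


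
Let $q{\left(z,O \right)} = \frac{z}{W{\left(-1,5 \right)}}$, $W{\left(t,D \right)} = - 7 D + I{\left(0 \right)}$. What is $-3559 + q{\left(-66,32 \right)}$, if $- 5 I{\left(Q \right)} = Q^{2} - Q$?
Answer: $- \frac{124499}{35} \approx -3557.1$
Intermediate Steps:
$I{\left(Q \right)} = - \frac{Q^{2}}{5} + \frac{Q}{5}$ ($I{\left(Q \right)} = - \frac{Q^{2} - Q}{5} = - \frac{Q^{2}}{5} + \frac{Q}{5}$)
$W{\left(t,D \right)} = - 7 D$ ($W{\left(t,D \right)} = - 7 D + \frac{1}{5} \cdot 0 \left(1 - 0\right) = - 7 D + \frac{1}{5} \cdot 0 \left(1 + 0\right) = - 7 D + \frac{1}{5} \cdot 0 \cdot 1 = - 7 D + 0 = - 7 D$)
$q{\left(z,O \right)} = - \frac{z}{35}$ ($q{\left(z,O \right)} = \frac{z}{\left(-7\right) 5} = \frac{z}{-35} = z \left(- \frac{1}{35}\right) = - \frac{z}{35}$)
$-3559 + q{\left(-66,32 \right)} = -3559 - - \frac{66}{35} = -3559 + \frac{66}{35} = - \frac{124499}{35}$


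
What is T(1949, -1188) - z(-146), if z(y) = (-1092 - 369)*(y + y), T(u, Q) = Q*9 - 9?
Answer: -437313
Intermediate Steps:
T(u, Q) = -9 + 9*Q (T(u, Q) = 9*Q - 9 = -9 + 9*Q)
z(y) = -2922*y
T(1949, -1188) - z(-146) = (-9 + 9*(-1188)) - (-2922)*(-146) = (-9 - 10692) - 1*426612 = -10701 - 426612 = -437313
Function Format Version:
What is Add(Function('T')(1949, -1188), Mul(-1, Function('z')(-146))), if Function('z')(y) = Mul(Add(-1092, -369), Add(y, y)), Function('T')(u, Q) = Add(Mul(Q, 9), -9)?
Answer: -437313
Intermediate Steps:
Function('T')(u, Q) = Add(-9, Mul(9, Q)) (Function('T')(u, Q) = Add(Mul(9, Q), -9) = Add(-9, Mul(9, Q)))
Function('z')(y) = Mul(-2922, y) (Function('z')(y) = Mul(-1461, Mul(2, y)) = Mul(-2922, y))
Add(Function('T')(1949, -1188), Mul(-1, Function('z')(-146))) = Add(Add(-9, Mul(9, -1188)), Mul(-1, Mul(-2922, -146))) = Add(Add(-9, -10692), Mul(-1, 426612)) = Add(-10701, -426612) = -437313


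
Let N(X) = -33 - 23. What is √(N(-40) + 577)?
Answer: √521 ≈ 22.825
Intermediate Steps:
N(X) = -56
√(N(-40) + 577) = √(-56 + 577) = √521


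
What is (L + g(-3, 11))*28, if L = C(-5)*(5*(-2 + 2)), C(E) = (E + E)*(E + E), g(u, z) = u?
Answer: -84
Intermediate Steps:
C(E) = 4*E² (C(E) = (2*E)*(2*E) = 4*E²)
L = 0 (L = (4*(-5)²)*(5*(-2 + 2)) = (4*25)*(5*0) = 100*0 = 0)
(L + g(-3, 11))*28 = (0 - 3)*28 = -3*28 = -84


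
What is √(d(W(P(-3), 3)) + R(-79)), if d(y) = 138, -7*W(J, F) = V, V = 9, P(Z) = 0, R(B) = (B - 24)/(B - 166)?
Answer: √169565/35 ≈ 11.765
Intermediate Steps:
R(B) = (-24 + B)/(-166 + B)
W(J, F) = -9/7 (W(J, F) = -⅐*9 = -9/7)
√(d(W(P(-3), 3)) + R(-79)) = √(138 + (-24 - 79)/(-166 - 79)) = √(138 - 103/(-245)) = √(138 - 1/245*(-103)) = √(138 + 103/245) = √(33913/245) = √169565/35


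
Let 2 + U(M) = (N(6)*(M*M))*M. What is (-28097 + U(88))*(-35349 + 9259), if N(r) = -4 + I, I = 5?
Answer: -17046501570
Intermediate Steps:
N(r) = 1 (N(r) = -4 + 5 = 1)
U(M) = -2 + M³ (U(M) = -2 + (1*(M*M))*M = -2 + (1*M²)*M = -2 + M²*M = -2 + M³)
(-28097 + U(88))*(-35349 + 9259) = (-28097 + (-2 + 88³))*(-35349 + 9259) = (-28097 + (-2 + 681472))*(-26090) = (-28097 + 681470)*(-26090) = 653373*(-26090) = -17046501570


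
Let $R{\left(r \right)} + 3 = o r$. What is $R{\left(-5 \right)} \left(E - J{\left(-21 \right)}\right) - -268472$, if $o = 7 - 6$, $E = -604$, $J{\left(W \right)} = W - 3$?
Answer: $273112$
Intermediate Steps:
$J{\left(W \right)} = -3 + W$ ($J{\left(W \right)} = W - 3 = -3 + W$)
$o = 1$
$R{\left(r \right)} = -3 + r$ ($R{\left(r \right)} = -3 + 1 r = -3 + r$)
$R{\left(-5 \right)} \left(E - J{\left(-21 \right)}\right) - -268472 = \left(-3 - 5\right) \left(-604 - \left(-3 - 21\right)\right) - -268472 = - 8 \left(-604 - -24\right) + 268472 = - 8 \left(-604 + 24\right) + 268472 = \left(-8\right) \left(-580\right) + 268472 = 4640 + 268472 = 273112$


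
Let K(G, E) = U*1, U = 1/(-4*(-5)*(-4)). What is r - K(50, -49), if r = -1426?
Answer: -114079/80 ≈ -1426.0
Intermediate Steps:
U = -1/80 (U = 1/(20*(-4)) = 1/(-80) = -1/80 ≈ -0.012500)
K(G, E) = -1/80 (K(G, E) = -1/80*1 = -1/80)
r - K(50, -49) = -1426 - 1*(-1/80) = -1426 + 1/80 = -114079/80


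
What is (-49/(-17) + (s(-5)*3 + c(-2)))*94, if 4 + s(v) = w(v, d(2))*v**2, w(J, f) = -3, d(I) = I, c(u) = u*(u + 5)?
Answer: -383708/17 ≈ -22571.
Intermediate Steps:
c(u) = u*(5 + u)
s(v) = -4 - 3*v**2
(-49/(-17) + (s(-5)*3 + c(-2)))*94 = (-49/(-17) + ((-4 - 3*(-5)**2)*3 - 2*(5 - 2)))*94 = (-49*(-1/17) + ((-4 - 3*25)*3 - 2*3))*94 = (49/17 + ((-4 - 75)*3 - 6))*94 = (49/17 + (-79*3 - 6))*94 = (49/17 + (-237 - 6))*94 = (49/17 - 243)*94 = -4082/17*94 = -383708/17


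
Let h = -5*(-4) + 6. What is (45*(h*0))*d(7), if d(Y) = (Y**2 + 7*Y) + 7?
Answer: 0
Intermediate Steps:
d(Y) = 7 + Y**2 + 7*Y
h = 26 (h = 20 + 6 = 26)
(45*(h*0))*d(7) = (45*(26*0))*(7 + 7**2 + 7*7) = (45*0)*(7 + 49 + 49) = 0*105 = 0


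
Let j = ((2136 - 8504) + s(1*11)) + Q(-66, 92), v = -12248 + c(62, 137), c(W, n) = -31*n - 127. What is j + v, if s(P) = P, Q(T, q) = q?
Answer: -22887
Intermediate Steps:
c(W, n) = -127 - 31*n
v = -16622 (v = -12248 + (-127 - 31*137) = -12248 + (-127 - 4247) = -12248 - 4374 = -16622)
j = -6265 (j = ((2136 - 8504) + 1*11) + 92 = (-6368 + 11) + 92 = -6357 + 92 = -6265)
j + v = -6265 - 16622 = -22887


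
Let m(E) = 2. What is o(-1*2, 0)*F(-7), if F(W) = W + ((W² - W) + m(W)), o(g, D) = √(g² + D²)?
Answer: 102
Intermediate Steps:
o(g, D) = √(D² + g²)
F(W) = 2 + W² (F(W) = W + ((W² - W) + 2) = W + (2 + W² - W) = 2 + W²)
o(-1*2, 0)*F(-7) = √(0² + (-1*2)²)*(2 + (-7)²) = √(0 + (-2)²)*(2 + 49) = √(0 + 4)*51 = √4*51 = 2*51 = 102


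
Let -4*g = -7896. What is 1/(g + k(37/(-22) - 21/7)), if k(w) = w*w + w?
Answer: 484/963759 ≈ 0.00050220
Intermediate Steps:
g = 1974 (g = -¼*(-7896) = 1974)
k(w) = w + w² (k(w) = w² + w = w + w²)
1/(g + k(37/(-22) - 21/7)) = 1/(1974 + (37/(-22) - 21/7)*(1 + (37/(-22) - 21/7))) = 1/(1974 + (37*(-1/22) - 21*⅐)*(1 + (37*(-1/22) - 21*⅐))) = 1/(1974 + (-37/22 - 3)*(1 + (-37/22 - 3))) = 1/(1974 - 103*(1 - 103/22)/22) = 1/(1974 - 103/22*(-81/22)) = 1/(1974 + 8343/484) = 1/(963759/484) = 484/963759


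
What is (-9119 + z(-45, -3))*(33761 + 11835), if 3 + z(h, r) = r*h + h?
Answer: -411823072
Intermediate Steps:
z(h, r) = -3 + h + h*r (z(h, r) = -3 + (r*h + h) = -3 + (h*r + h) = -3 + (h + h*r) = -3 + h + h*r)
(-9119 + z(-45, -3))*(33761 + 11835) = (-9119 + (-3 - 45 - 45*(-3)))*(33761 + 11835) = (-9119 + (-3 - 45 + 135))*45596 = (-9119 + 87)*45596 = -9032*45596 = -411823072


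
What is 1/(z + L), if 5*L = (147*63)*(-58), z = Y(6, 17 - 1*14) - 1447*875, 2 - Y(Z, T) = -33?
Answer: -5/6867588 ≈ -7.2806e-7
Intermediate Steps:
Y(Z, T) = 35 (Y(Z, T) = 2 - 1*(-33) = 2 + 33 = 35)
z = -1266090 (z = 35 - 1447*875 = 35 - 1266125 = -1266090)
L = -537138/5 (L = ((147*63)*(-58))/5 = (9261*(-58))/5 = (⅕)*(-537138) = -537138/5 ≈ -1.0743e+5)
1/(z + L) = 1/(-1266090 - 537138/5) = 1/(-6867588/5) = -5/6867588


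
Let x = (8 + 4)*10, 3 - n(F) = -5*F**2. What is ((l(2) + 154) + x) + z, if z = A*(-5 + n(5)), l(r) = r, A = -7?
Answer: -585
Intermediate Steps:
n(F) = 3 + 5*F**2 (n(F) = 3 - (-5)*F**2 = 3 + 5*F**2)
z = -861 (z = -7*(-5 + (3 + 5*5**2)) = -7*(-5 + (3 + 5*25)) = -7*(-5 + (3 + 125)) = -7*(-5 + 128) = -7*123 = -861)
x = 120 (x = 12*10 = 120)
((l(2) + 154) + x) + z = ((2 + 154) + 120) - 861 = (156 + 120) - 861 = 276 - 861 = -585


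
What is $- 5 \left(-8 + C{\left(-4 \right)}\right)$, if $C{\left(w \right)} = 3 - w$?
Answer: $5$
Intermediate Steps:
$- 5 \left(-8 + C{\left(-4 \right)}\right) = - 5 \left(-8 + \left(3 - -4\right)\right) = - 5 \left(-8 + \left(3 + 4\right)\right) = - 5 \left(-8 + 7\right) = \left(-5\right) \left(-1\right) = 5$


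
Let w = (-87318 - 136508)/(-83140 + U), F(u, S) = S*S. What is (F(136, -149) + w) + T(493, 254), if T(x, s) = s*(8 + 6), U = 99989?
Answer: 433755867/16849 ≈ 25744.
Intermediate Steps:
T(x, s) = 14*s (T(x, s) = s*14 = 14*s)
F(u, S) = S**2
w = -223826/16849 (w = (-87318 - 136508)/(-83140 + 99989) = -223826/16849 ≈ -13.284)
(F(136, -149) + w) + T(493, 254) = ((-149)**2 - 223826/16849) + 14*254 = (22201 - 223826/16849) + 3556 = 373840823/16849 + 3556 = 433755867/16849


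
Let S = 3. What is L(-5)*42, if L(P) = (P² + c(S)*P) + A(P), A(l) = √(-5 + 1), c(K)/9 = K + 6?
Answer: -15960 + 84*I ≈ -15960.0 + 84.0*I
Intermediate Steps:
c(K) = 54 + 9*K (c(K) = 9*(K + 6) = 9*(6 + K) = 54 + 9*K)
A(l) = 2*I (A(l) = √(-4) = 2*I)
L(P) = P² + 2*I + 81*P (L(P) = (P² + (54 + 9*3)*P) + 2*I = (P² + (54 + 27)*P) + 2*I = (P² + 81*P) + 2*I = P² + 2*I + 81*P)
L(-5)*42 = ((-5)² + 2*I + 81*(-5))*42 = (25 + 2*I - 405)*42 = (-380 + 2*I)*42 = -15960 + 84*I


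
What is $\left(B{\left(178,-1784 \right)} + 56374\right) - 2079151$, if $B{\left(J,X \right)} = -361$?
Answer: $-2023138$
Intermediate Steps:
$\left(B{\left(178,-1784 \right)} + 56374\right) - 2079151 = \left(-361 + 56374\right) - 2079151 = 56013 - 2079151 = -2023138$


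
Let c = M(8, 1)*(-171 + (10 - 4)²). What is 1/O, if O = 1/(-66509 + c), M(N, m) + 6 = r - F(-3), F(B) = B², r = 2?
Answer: -64754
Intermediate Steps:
M(N, m) = -13 (M(N, m) = -6 + (2 - 1*(-3)²) = -6 + (2 - 1*9) = -6 + (2 - 9) = -6 - 7 = -13)
c = 1755 (c = -13*(-171 + (10 - 4)²) = -13*(-171 + 6²) = -13*(-171 + 36) = -13*(-135) = 1755)
O = -1/64754 (O = 1/(-66509 + 1755) = 1/(-64754) = -1/64754 ≈ -1.5443e-5)
1/O = 1/(-1/64754) = -64754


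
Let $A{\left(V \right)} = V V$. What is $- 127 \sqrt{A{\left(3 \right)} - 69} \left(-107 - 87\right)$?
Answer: $49276 i \sqrt{15} \approx 1.9085 \cdot 10^{5} i$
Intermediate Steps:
$A{\left(V \right)} = V^{2}$
$- 127 \sqrt{A{\left(3 \right)} - 69} \left(-107 - 87\right) = - 127 \sqrt{3^{2} - 69} \left(-107 - 87\right) = - 127 \sqrt{9 - 69} \left(-107 - 87\right) = - 127 \sqrt{-60} \left(-194\right) = - 127 \cdot 2 i \sqrt{15} \left(-194\right) = - 254 i \sqrt{15} \left(-194\right) = 49276 i \sqrt{15}$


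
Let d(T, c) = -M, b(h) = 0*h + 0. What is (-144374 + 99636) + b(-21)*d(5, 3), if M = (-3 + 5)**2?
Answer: -44738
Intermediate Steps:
b(h) = 0 (b(h) = 0 + 0 = 0)
M = 4 (M = 2**2 = 4)
d(T, c) = -4 (d(T, c) = -1*4 = -4)
(-144374 + 99636) + b(-21)*d(5, 3) = (-144374 + 99636) + 0*(-4) = -44738 + 0 = -44738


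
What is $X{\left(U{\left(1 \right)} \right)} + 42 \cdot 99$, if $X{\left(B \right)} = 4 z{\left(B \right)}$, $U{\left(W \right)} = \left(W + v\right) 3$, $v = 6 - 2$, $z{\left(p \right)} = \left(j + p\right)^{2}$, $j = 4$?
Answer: $5602$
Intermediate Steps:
$z{\left(p \right)} = \left(4 + p\right)^{2}$
$v = 4$ ($v = 6 - 2 = 4$)
$U{\left(W \right)} = 12 + 3 W$ ($U{\left(W \right)} = \left(W + 4\right) 3 = \left(4 + W\right) 3 = 12 + 3 W$)
$X{\left(B \right)} = 4 \left(4 + B\right)^{2}$
$X{\left(U{\left(1 \right)} \right)} + 42 \cdot 99 = 4 \left(4 + \left(12 + 3 \cdot 1\right)\right)^{2} + 42 \cdot 99 = 4 \left(4 + \left(12 + 3\right)\right)^{2} + 4158 = 4 \left(4 + 15\right)^{2} + 4158 = 4 \cdot 19^{2} + 4158 = 4 \cdot 361 + 4158 = 1444 + 4158 = 5602$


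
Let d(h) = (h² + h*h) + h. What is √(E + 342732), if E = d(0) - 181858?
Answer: √160874 ≈ 401.09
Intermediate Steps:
d(h) = h + 2*h² (d(h) = (h² + h²) + h = 2*h² + h = h + 2*h²)
E = -181858 (E = 0*(1 + 2*0) - 181858 = 0*(1 + 0) - 181858 = 0*1 - 181858 = 0 - 181858 = -181858)
√(E + 342732) = √(-181858 + 342732) = √160874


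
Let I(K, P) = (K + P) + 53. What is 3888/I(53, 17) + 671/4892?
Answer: 6367543/200572 ≈ 31.747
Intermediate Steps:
I(K, P) = 53 + K + P
3888/I(53, 17) + 671/4892 = 3888/(53 + 53 + 17) + 671/4892 = 3888/123 + 671*(1/4892) = 3888*(1/123) + 671/4892 = 1296/41 + 671/4892 = 6367543/200572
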